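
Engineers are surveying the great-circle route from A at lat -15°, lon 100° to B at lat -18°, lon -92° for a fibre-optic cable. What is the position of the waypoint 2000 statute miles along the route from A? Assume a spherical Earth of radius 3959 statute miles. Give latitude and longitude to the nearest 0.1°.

≈ lat -41.7°, lon 112.9°

Convert each endpoint to a unit vector on the sphere (x = cos φ cos λ, y = cos φ sin λ, z = sin φ).
The central angle between the endpoints is δ = arccos(p₁·p₂) ≈ 2.530 rad (144.9°). The total great-circle distance is δ·R ≈ 2.530 × 3959 ≈ 10015 mi, so the target fraction is f = 2000/10015 ≈ 0.200.
Interpolate at f ≈ 0.200 with slerp weights a = sin((1−f)δ)/sin δ ≈ 1.565, b = sin(fδ)/sin δ ≈ 0.843.
p = a·p₁ + b·p₂ ≈ (-0.290, 0.688, -0.665); φ = arcsin(p_z) ≈ -41.71°, λ = atan2(p_y, p_x) ≈ 112.90°.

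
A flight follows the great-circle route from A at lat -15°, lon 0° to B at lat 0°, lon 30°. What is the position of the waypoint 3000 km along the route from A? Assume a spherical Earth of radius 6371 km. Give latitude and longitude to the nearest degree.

From cos δ = sin φ₁ sin φ₂ + cos φ₁ cos φ₂ cos Δλ, the central angle is δ ≈ 0.580 rad (33.2°). The total great-circle distance is δ·R ≈ 0.580 × 6371 ≈ 3695 km, so the target fraction is f = 3000/3695 ≈ 0.812.
Interpolate at f ≈ 0.812 with slerp weights a = sin((1−f)δ)/sin δ ≈ 0.199, b = sin(fδ)/sin δ ≈ 0.828.
p = a·p₁ + b·p₂ ≈ (0.909, 0.414, -0.051); φ = arcsin(p_z) ≈ -2.95°, λ = atan2(p_y, p_x) ≈ 24.49°.

≈ lat -3°, lon 24°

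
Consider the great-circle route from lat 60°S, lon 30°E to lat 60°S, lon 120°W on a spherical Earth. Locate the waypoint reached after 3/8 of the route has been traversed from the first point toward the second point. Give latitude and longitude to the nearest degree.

≈ lat 79°S, lon 4°W

Convert each endpoint to a unit vector on the sphere (x = cos φ cos λ, y = cos φ sin λ, z = sin φ).
The central angle between the endpoints is δ = arccos(p₁·p₂) ≈ 1.008 rad (57.8°).
Interpolate at f = 3/8 with slerp weights a = sin((1−f)δ)/sin δ ≈ 0.697, b = sin(fδ)/sin δ ≈ 0.436.
p = a·p₁ + b·p₂ ≈ (0.193, -0.015, -0.981); φ = arcsin(p_z) ≈ -78.87°, λ = atan2(p_y, p_x) ≈ -4.40°.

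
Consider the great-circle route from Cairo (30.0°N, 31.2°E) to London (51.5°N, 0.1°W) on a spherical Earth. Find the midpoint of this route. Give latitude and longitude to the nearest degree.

≈ 42°N, 18°E

Write both endpoints as unit vectors p₁, p₂ with components (cos φ cos λ, cos φ sin λ, sin φ).
The central angle between the endpoints is δ = arccos(p₁·p₂) ≈ 0.551 rad (31.6°).
Interpolate at f = 1/2 with slerp weights a = sin((1−f)δ)/sin δ ≈ 0.520, b = sin(fδ)/sin δ ≈ 0.520.
p = a·p₁ + b·p₂ ≈ (0.708, 0.233, 0.666); φ = arcsin(p_z) ≈ 41.79°, λ = atan2(p_y, p_x) ≈ 18.17°.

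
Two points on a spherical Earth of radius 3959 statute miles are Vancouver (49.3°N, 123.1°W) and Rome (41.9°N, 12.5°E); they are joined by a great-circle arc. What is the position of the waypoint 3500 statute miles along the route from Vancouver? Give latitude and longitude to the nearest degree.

≈ 65°N, 21°W

Convert each endpoint to a unit vector on the sphere (x = cos φ cos λ, y = cos φ sin λ, z = sin φ).
The central angle between the endpoints is δ = arccos(p₁·p₂) ≈ 1.411 rad (80.8°). The total great-circle distance is δ·R ≈ 1.411 × 3959 ≈ 5585 mi, so the target fraction is f = 3500/5585 ≈ 0.627.
Interpolate at f ≈ 0.627 with slerp weights a = sin((1−f)δ)/sin δ ≈ 0.509, b = sin(fδ)/sin δ ≈ 0.783.
p = a·p₁ + b·p₂ ≈ (0.388, -0.152, 0.909); φ = arcsin(p_z) ≈ 65.38°, λ = atan2(p_y, p_x) ≈ -21.38°.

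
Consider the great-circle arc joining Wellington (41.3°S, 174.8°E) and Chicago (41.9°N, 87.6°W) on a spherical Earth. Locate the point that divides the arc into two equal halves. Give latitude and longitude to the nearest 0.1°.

≈ (0.5°N, 136.7°W)

Convert each endpoint to a unit vector on the sphere (x = cos φ cos λ, y = cos φ sin λ, z = sin φ).
The central angle between the endpoints is δ = arccos(p₁·p₂) ≈ 2.111 rad (121.0°).
Interpolate at f = 1/2 with slerp weights a = sin((1−f)δ)/sin δ ≈ 1.015, b = sin(fδ)/sin δ ≈ 1.015.
p = a·p₁ + b·p₂ ≈ (-0.728, -0.686, 0.008); φ = arcsin(p_z) ≈ 0.46°, λ = atan2(p_y, p_x) ≈ -136.70°.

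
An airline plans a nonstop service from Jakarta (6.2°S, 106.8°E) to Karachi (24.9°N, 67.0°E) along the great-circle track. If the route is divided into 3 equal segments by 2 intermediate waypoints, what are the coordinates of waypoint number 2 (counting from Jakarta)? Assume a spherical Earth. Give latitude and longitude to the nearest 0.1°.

≈ 15.1°N, 81.3°E

From cos δ = sin φ₁ sin φ₂ + cos φ₁ cos φ₂ cos Δλ, the central angle is δ ≈ 0.867 rad (49.7°).
Interpolate at f = 2/3 with slerp weights a = sin((1−f)δ)/sin δ ≈ 0.374, b = sin(fδ)/sin δ ≈ 0.717.
p = a·p₁ + b·p₂ ≈ (0.147, 0.954, 0.261); φ = arcsin(p_z) ≈ 15.15°, λ = atan2(p_y, p_x) ≈ 81.27°.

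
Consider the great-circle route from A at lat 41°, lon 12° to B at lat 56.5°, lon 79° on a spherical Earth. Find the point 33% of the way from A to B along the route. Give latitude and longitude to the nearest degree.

From cos δ = sin φ₁ sin φ₂ + cos φ₁ cos φ₂ cos Δλ, the central angle is δ ≈ 0.782 rad (44.8°).
Interpolate at f = 0.33 with slerp weights a = sin((1−f)δ)/sin δ ≈ 0.710, b = sin(fδ)/sin δ ≈ 0.362.
p = a·p₁ + b·p₂ ≈ (0.562, 0.308, 0.768); φ = arcsin(p_z) ≈ 50.15°, λ = atan2(p_y, p_x) ≈ 28.68°.

≈ lat 50°, lon 29°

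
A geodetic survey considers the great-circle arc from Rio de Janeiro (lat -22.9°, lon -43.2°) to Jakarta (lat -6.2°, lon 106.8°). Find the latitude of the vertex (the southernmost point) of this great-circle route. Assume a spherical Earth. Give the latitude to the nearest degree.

≈ -46°

The great circle lies in the plane with unit normal n̂ = (p₁ × p₂)/|p₁ × p₂|.
Here n̂_z ≈ +0.694; the vertex latitude is φ_max = arccos|n̂_z| ≈ 46.1°.
Check via Clairaut: cos φ_max = |cos φ₁| · sin C = cos(22.9°)·sin(131.2°) ≈ 0.694, again giving ≈ 46.1°.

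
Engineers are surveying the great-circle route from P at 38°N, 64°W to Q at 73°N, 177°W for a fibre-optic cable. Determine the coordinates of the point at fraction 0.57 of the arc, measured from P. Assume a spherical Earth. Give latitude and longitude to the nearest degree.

From cos δ = sin φ₁ sin φ₂ + cos φ₁ cos φ₂ cos Δλ, the central angle is δ ≈ 1.049 rad (60.1°).
Interpolate at f = 0.57 with slerp weights a = sin((1−f)δ)/sin δ ≈ 0.503, b = sin(fδ)/sin δ ≈ 0.649.
p = a·p₁ + b·p₂ ≈ (-0.016, -0.366, 0.930); φ = arcsin(p_z) ≈ 68.51°, λ = atan2(p_y, p_x) ≈ -92.49°.

≈ 69°N, 92°W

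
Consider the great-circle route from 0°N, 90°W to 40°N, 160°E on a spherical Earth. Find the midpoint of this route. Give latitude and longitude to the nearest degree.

Write both endpoints as unit vectors p₁, p₂ with components (cos φ cos λ, cos φ sin λ, sin φ).
The central angle between the endpoints is δ = arccos(p₁·p₂) ≈ 1.836 rad (105.2°).
Interpolate at f = 1/2 with slerp weights a = sin((1−f)δ)/sin δ ≈ 0.823, b = sin(fδ)/sin δ ≈ 0.823.
p = a·p₁ + b·p₂ ≈ (-0.593, -0.607, 0.529); φ = arcsin(p_z) ≈ 31.94°, λ = atan2(p_y, p_x) ≈ -134.29°.

≈ 32°N, 134°W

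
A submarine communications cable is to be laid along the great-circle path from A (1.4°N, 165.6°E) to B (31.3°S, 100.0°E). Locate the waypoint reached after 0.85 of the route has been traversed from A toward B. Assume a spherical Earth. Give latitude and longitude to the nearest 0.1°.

≈ (28.1°S, 111.6°E)

Write both endpoints as unit vectors p₁, p₂ with components (cos φ cos λ, cos φ sin λ, sin φ).
The central angle between the endpoints is δ = arccos(p₁·p₂) ≈ 1.224 rad (70.1°).
Interpolate at f = 0.85 with slerp weights a = sin((1−f)δ)/sin δ ≈ 0.194, b = sin(fδ)/sin δ ≈ 0.917.
p = a·p₁ + b·p₂ ≈ (-0.324, 0.820, -0.472); φ = arcsin(p_z) ≈ -28.15°, λ = atan2(p_y, p_x) ≈ 111.56°.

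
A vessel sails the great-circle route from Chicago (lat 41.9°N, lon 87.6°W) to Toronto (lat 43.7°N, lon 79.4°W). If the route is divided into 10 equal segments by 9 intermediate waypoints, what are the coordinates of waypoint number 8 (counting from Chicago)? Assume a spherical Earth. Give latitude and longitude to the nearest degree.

≈ lat 43°N, lon 81°W

Write both endpoints as unit vectors p₁, p₂ with components (cos φ cos λ, cos φ sin λ, sin φ).
The central angle between the endpoints is δ = arccos(p₁·p₂) ≈ 0.110 rad (6.3°).
Interpolate at f = 8/10 with slerp weights a = sin((1−f)δ)/sin δ ≈ 0.200, b = sin(fδ)/sin δ ≈ 0.801.
p = a·p₁ + b·p₂ ≈ (0.113, -0.718, 0.687); φ = arcsin(p_z) ≈ 43.39°, λ = atan2(p_y, p_x) ≈ -81.08°.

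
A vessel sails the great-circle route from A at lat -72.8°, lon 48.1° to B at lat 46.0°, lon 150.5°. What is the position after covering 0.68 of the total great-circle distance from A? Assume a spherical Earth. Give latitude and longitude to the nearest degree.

From cos δ = sin φ₁ sin φ₂ + cos φ₁ cos φ₂ cos Δλ, the central angle is δ ≈ 2.391 rad (137.0°).
Interpolate at f = 0.68 with slerp weights a = sin((1−f)δ)/sin δ ≈ 1.015, b = sin(fδ)/sin δ ≈ 1.464.
p = a·p₁ + b·p₂ ≈ (-0.685, 0.724, 0.083); φ = arcsin(p_z) ≈ 4.76°, λ = atan2(p_y, p_x) ≈ 133.39°.

≈ lat 5°, lon 133°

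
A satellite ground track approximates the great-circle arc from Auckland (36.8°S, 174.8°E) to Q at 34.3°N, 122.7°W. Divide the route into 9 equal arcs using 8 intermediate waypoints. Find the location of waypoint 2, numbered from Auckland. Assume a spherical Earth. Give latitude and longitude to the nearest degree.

≈ 22°S, 169°W

Convert each endpoint to a unit vector on the sphere (x = cos φ cos λ, y = cos φ sin λ, z = sin φ).
The central angle between the endpoints is δ = arccos(p₁·p₂) ≈ 1.603 rad (91.8°).
Interpolate at f = 2/9 with slerp weights a = sin((1−f)δ)/sin δ ≈ 0.948, b = sin(fδ)/sin δ ≈ 0.349.
p = a·p₁ + b·p₂ ≈ (-0.912, -0.174, -0.372); φ = arcsin(p_z) ≈ -21.81°, λ = atan2(p_y, p_x) ≈ -169.22°.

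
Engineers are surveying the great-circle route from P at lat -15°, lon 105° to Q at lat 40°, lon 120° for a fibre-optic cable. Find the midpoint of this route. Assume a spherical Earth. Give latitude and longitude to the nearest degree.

≈ lat 13°, lon 112°

Write both endpoints as unit vectors p₁, p₂ with components (cos φ cos λ, cos φ sin λ, sin φ).
The central angle between the endpoints is δ = arccos(p₁·p₂) ≈ 0.990 rad (56.7°).
Interpolate at f = 1/2 with slerp weights a = sin((1−f)δ)/sin δ ≈ 0.568, b = sin(fδ)/sin δ ≈ 0.568.
p = a·p₁ + b·p₂ ≈ (-0.360, 0.907, 0.218); φ = arcsin(p_z) ≈ 12.60°, λ = atan2(p_y, p_x) ≈ 111.63°.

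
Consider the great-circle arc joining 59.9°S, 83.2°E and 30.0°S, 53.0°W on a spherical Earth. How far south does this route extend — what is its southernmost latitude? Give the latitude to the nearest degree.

The great circle lies in the plane with unit normal n̂ = (p₁ × p₂)/|p₁ × p₂|.
Here n̂_z ≈ -0.303; the vertex latitude is φ_max = arccos|n̂_z| ≈ 72.4°.
Check via Clairaut: cos φ_max = |cos φ₁| · sin C = cos(59.9°)·sin(142.9°) ≈ 0.303, again giving ≈ 72.4°.

≈ 72°S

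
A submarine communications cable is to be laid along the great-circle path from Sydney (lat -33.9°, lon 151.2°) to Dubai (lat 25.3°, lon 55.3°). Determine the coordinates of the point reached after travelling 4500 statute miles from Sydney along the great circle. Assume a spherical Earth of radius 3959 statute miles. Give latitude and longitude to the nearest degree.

The haversine formula gives a central angle δ ≈ 1.892 rad (108.4°) between the endpoints. The total great-circle distance is δ·R ≈ 1.892 × 3959 ≈ 7490 mi, so the target fraction is f = 4500/7490 ≈ 0.601.
Interpolate at f ≈ 0.601 with slerp weights a = sin((1−f)δ)/sin δ ≈ 0.722, b = sin(fδ)/sin δ ≈ 0.956.
p = a·p₁ + b·p₂ ≈ (-0.033, 0.999, 0.006); φ = arcsin(p_z) ≈ 0.33°, λ = atan2(p_y, p_x) ≈ 91.91°.

≈ lat 0°, lon 92°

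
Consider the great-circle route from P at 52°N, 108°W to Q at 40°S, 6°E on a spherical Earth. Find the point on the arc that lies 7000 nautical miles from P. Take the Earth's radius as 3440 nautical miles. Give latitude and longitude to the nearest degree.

The haversine formula gives a central angle δ ≈ 2.344 rad (134.3°) between the endpoints. The total great-circle distance is δ·R ≈ 2.344 × 3440 ≈ 8063 nmi, so the target fraction is f = 7000/8063 ≈ 0.868.
Interpolate at f ≈ 0.868 with slerp weights a = sin((1−f)δ)/sin δ ≈ 0.425, b = sin(fδ)/sin δ ≈ 1.249.
p = a·p₁ + b·p₂ ≈ (0.871, -0.149, -0.468); φ = arcsin(p_z) ≈ -27.92°, λ = atan2(p_y, p_x) ≈ -9.69°.

≈ 28°S, 10°W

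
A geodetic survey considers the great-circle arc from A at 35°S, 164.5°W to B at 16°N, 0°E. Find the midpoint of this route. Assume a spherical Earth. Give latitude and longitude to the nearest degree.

≈ 47°S, 52°W

The haversine formula gives a central angle δ ≈ 2.731 rad (156.5°) between the endpoints.
Interpolate at f = 1/2 with slerp weights a = sin((1−f)δ)/sin δ ≈ 2.453, b = sin(fδ)/sin δ ≈ 2.453.
p = a·p₁ + b·p₂ ≈ (0.422, -0.537, -0.731); φ = arcsin(p_z) ≈ -46.95°, λ = atan2(p_y, p_x) ≈ -51.86°.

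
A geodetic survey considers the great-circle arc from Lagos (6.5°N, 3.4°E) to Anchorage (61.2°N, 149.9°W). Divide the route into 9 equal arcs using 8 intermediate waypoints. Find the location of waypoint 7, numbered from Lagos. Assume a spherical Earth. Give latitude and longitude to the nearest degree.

≈ (77°N, 92°W)

Convert each endpoint to a unit vector on the sphere (x = cos φ cos λ, y = cos φ sin λ, z = sin φ).
The central angle between the endpoints is δ = arccos(p₁·p₂) ≈ 1.905 rad (109.2°).
Interpolate at f = 7/9 with slerp weights a = sin((1−f)δ)/sin δ ≈ 0.435, b = sin(fδ)/sin δ ≈ 1.055.
p = a·p₁ + b·p₂ ≈ (-0.008, -0.229, 0.973); φ = arcsin(p_z) ≈ 76.74°, λ = atan2(p_y, p_x) ≈ -92.02°.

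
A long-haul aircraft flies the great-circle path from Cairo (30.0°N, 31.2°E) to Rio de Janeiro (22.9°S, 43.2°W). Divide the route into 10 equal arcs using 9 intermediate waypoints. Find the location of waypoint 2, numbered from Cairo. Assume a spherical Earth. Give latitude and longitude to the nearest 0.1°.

≈ (20.8°N, 14.4°E)

Write both endpoints as unit vectors p₁, p₂ with components (cos φ cos λ, cos φ sin λ, sin φ).
The central angle between the endpoints is δ = arccos(p₁·p₂) ≈ 1.551 rad (88.9°).
Interpolate at f = 2/10 with slerp weights a = sin((1−f)δ)/sin δ ≈ 0.946, b = sin(fδ)/sin δ ≈ 0.305.
p = a·p₁ + b·p₂ ≈ (0.906, 0.232, 0.354); φ = arcsin(p_z) ≈ 20.75°, λ = atan2(p_y, p_x) ≈ 14.36°.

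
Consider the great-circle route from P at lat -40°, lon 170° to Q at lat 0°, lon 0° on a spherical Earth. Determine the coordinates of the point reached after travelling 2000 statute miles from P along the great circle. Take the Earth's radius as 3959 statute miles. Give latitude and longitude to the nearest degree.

Convert each endpoint to a unit vector on the sphere (x = cos φ cos λ, y = cos φ sin λ, z = sin φ).
The central angle between the endpoints is δ = arccos(p₁·p₂) ≈ 2.426 rad (139.0°). The total great-circle distance is δ·R ≈ 2.426 × 3959 ≈ 9603 mi, so the target fraction is f = 2000/9603 ≈ 0.208.
Interpolate at f ≈ 0.208 with slerp weights a = sin((1−f)δ)/sin δ ≈ 1.431, b = sin(fδ)/sin δ ≈ 0.737.
p = a·p₁ + b·p₂ ≈ (-0.342, 0.190, -0.920); φ = arcsin(p_z) ≈ -66.93°, λ = atan2(p_y, p_x) ≈ 150.93°.

≈ lat -67°, lon 151°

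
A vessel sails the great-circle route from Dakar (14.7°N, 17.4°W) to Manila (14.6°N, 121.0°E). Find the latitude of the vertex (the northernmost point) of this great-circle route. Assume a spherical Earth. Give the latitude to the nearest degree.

≈ 36°N

The great circle lies in the plane with unit normal n̂ = (p₁ × p₂)/|p₁ × p₂|.
Here n̂_z ≈ +0.805; the vertex latitude is φ_max = arccos|n̂_z| ≈ 36.4°.
Check via Clairaut: cos φ_max = |cos φ₁| · sin C = cos(14.7°)·sin(56.4°) ≈ 0.805, again giving ≈ 36.4°.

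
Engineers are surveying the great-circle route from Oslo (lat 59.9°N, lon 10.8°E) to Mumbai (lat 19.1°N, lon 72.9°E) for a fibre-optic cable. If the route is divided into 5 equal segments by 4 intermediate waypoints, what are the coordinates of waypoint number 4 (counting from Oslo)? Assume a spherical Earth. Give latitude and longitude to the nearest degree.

≈ lat 29°N, lon 66°E

Convert each endpoint to a unit vector on the sphere (x = cos φ cos λ, y = cos φ sin λ, z = sin φ).
The central angle between the endpoints is δ = arccos(p₁·p₂) ≈ 1.042 rad (59.7°).
Interpolate at f = 4/5 with slerp weights a = sin((1−f)δ)/sin δ ≈ 0.240, b = sin(fδ)/sin δ ≈ 0.857.
p = a·p₁ + b·p₂ ≈ (0.356, 0.797, 0.488); φ = arcsin(p_z) ≈ 29.20°, λ = atan2(p_y, p_x) ≈ 65.91°.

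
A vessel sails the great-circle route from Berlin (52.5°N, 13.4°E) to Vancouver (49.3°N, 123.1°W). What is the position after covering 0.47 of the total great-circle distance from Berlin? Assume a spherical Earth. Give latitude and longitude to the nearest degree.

The haversine formula gives a central angle δ ≈ 1.252 rad (71.7°) between the endpoints.
Interpolate at f = 0.47 with slerp weights a = sin((1−f)δ)/sin δ ≈ 0.649, b = sin(fδ)/sin δ ≈ 0.584.
p = a·p₁ + b·p₂ ≈ (0.176, -0.228, 0.958); φ = arcsin(p_z) ≈ 73.27°, λ = atan2(p_y, p_x) ≈ -52.32°.

≈ 73°N, 52°W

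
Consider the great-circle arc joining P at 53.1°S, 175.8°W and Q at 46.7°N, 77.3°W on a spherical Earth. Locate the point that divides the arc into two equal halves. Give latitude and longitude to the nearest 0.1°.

≈ 4.9°S, 122.1°W

Write both endpoints as unit vectors p₁, p₂ with components (cos φ cos λ, cos φ sin λ, sin φ).
The central angle between the endpoints is δ = arccos(p₁·p₂) ≈ 2.269 rad (130.0°).
Interpolate at f = 1/2 with slerp weights a = sin((1−f)δ)/sin δ ≈ 1.183, b = sin(fδ)/sin δ ≈ 1.183.
p = a·p₁ + b·p₂ ≈ (-0.530, -0.844, -0.085); φ = arcsin(p_z) ≈ -4.88°, λ = atan2(p_y, p_x) ≈ -122.14°.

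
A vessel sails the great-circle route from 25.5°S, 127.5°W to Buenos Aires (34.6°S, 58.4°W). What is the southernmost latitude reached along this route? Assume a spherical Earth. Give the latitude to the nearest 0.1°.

≈ 36.2°S

The great circle lies in the plane with unit normal n̂ = (p₁ × p₂)/|p₁ × p₂|.
Here n̂_z ≈ +0.807; the vertex latitude is φ_max = arccos|n̂_z| ≈ 36.2°.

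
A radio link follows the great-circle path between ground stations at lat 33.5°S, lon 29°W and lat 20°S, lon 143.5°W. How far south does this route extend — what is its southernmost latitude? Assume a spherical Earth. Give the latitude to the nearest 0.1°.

The great circle lies in the plane with unit normal n̂ = (p₁ × p₂)/|p₁ × p₂|.
Here n̂_z ≈ -0.720; the vertex latitude is φ_max = arccos|n̂_z| ≈ 44.0°.

≈ 44.0°S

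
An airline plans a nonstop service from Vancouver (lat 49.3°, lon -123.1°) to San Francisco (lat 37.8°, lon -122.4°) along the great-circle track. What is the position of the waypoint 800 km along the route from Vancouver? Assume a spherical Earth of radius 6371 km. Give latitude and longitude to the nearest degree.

≈ lat 42°, lon -123°

Write both endpoints as unit vectors p₁, p₂ with components (cos φ cos λ, cos φ sin λ, sin φ).
The central angle between the endpoints is δ = arccos(p₁·p₂) ≈ 0.201 rad (11.5°). The total great-circle distance is δ·R ≈ 0.201 × 6371 ≈ 1280 km, so the target fraction is f = 800/1280 ≈ 0.625.
Interpolate at f ≈ 0.625 with slerp weights a = sin((1−f)δ)/sin δ ≈ 0.377, b = sin(fδ)/sin δ ≈ 0.628.
p = a·p₁ + b·p₂ ≈ (-0.400, -0.625, 0.671); φ = arcsin(p_z) ≈ 42.11°, λ = atan2(p_y, p_x) ≈ -122.63°.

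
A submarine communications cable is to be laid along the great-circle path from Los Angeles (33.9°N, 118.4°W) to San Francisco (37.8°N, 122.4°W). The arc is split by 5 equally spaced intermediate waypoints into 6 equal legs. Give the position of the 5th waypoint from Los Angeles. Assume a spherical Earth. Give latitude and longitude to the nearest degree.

≈ 37°N, 122°W

From cos δ = sin φ₁ sin φ₂ + cos φ₁ cos φ₂ cos Δλ, the central angle is δ ≈ 0.088 rad (5.1°).
Interpolate at f = 5/6 with slerp weights a = sin((1−f)δ)/sin δ ≈ 0.167, b = sin(fδ)/sin δ ≈ 0.834.
p = a·p₁ + b·p₂ ≈ (-0.419, -0.678, 0.604); φ = arcsin(p_z) ≈ 37.16°, λ = atan2(p_y, p_x) ≈ -121.71°.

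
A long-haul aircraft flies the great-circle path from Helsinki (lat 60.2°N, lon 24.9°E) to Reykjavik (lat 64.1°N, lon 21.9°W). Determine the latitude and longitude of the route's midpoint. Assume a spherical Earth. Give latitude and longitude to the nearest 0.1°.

Convert each endpoint to a unit vector on the sphere (x = cos φ cos λ, y = cos φ sin λ, z = sin φ).
The central angle between the endpoints is δ = arccos(p₁·p₂) ≈ 0.379 rad (21.7°).
Interpolate at f = 1/2 with slerp weights a = sin((1−f)δ)/sin δ ≈ 0.509, b = sin(fδ)/sin δ ≈ 0.509.
p = a·p₁ + b·p₂ ≈ (0.436, 0.024, 0.900); φ = arcsin(p_z) ≈ 64.12°, λ = atan2(p_y, p_x) ≈ 3.10°.

≈ lat 64.1°N, lon 3.1°E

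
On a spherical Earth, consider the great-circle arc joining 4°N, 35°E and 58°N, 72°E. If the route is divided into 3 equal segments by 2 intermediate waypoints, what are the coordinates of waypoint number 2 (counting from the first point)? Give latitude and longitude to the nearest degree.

Convert each endpoint to a unit vector on the sphere (x = cos φ cos λ, y = cos φ sin λ, z = sin φ).
The central angle between the endpoints is δ = arccos(p₁·p₂) ≈ 1.069 rad (61.2°).
Interpolate at f = 2/3 with slerp weights a = sin((1−f)δ)/sin δ ≈ 0.398, b = sin(fδ)/sin δ ≈ 0.746.
p = a·p₁ + b·p₂ ≈ (0.447, 0.603, 0.660); φ = arcsin(p_z) ≈ 41.31°, λ = atan2(p_y, p_x) ≈ 53.46°.

≈ 41°N, 53°E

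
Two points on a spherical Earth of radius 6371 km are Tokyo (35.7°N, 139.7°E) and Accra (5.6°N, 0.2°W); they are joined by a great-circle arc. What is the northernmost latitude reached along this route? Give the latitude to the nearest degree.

The great circle lies in the plane with unit normal n̂ = (p₁ × p₂)/|p₁ × p₂|.
Here n̂_z ≈ -0.629; the vertex latitude is φ_max = arccos|n̂_z| ≈ 51.0°.
Check via Clairaut: cos φ_max = |cos φ₁| · sin C = cos(35.7°)·sin(50.8°) ≈ 0.629, again giving ≈ 51.0°.

≈ 51°N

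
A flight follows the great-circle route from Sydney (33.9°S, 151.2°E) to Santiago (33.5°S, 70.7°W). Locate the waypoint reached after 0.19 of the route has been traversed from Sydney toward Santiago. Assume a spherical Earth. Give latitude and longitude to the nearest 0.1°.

From cos δ = sin φ₁ sin φ₂ + cos φ₁ cos φ₂ cos Δλ, the central angle is δ ≈ 1.780 rad (102.0°).
Interpolate at f = 0.19 with slerp weights a = sin((1−f)δ)/sin δ ≈ 1.014, b = sin(fδ)/sin δ ≈ 0.339.
p = a·p₁ + b·p₂ ≈ (-0.644, 0.138, -0.753); φ = arcsin(p_z) ≈ -48.81°, λ = atan2(p_y, p_x) ≈ 167.86°.

≈ 48.8°S, 167.9°E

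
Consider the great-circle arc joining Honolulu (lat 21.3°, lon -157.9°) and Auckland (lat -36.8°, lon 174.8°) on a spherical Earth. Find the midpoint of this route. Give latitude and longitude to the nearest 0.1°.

Convert each endpoint to a unit vector on the sphere (x = cos φ cos λ, y = cos φ sin λ, z = sin φ).
The central angle between the endpoints is δ = arccos(p₁·p₂) ≈ 1.109 rad (63.6°).
Interpolate at f = 1/2 with slerp weights a = sin((1−f)δ)/sin δ ≈ 0.588, b = sin(fδ)/sin δ ≈ 0.588.
p = a·p₁ + b·p₂ ≈ (-0.977, -0.163, -0.139); φ = arcsin(p_z) ≈ -7.97°, λ = atan2(p_y, p_x) ≈ -170.50°.

≈ lat -8.0°, lon -170.5°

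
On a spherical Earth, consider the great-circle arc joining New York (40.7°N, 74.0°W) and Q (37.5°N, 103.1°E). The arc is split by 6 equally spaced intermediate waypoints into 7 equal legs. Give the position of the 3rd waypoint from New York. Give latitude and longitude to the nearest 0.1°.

≈ (84.1°N, 58.1°W)

From cos δ = sin φ₁ sin φ₂ + cos φ₁ cos φ₂ cos Δλ, the central angle is δ ≈ 1.776 rad (101.8°).
Interpolate at f = 3/7 with slerp weights a = sin((1−f)δ)/sin δ ≈ 0.868, b = sin(fδ)/sin δ ≈ 0.705.
p = a·p₁ + b·p₂ ≈ (0.055, -0.088, 0.995); φ = arcsin(p_z) ≈ 84.06°, λ = atan2(p_y, p_x) ≈ -58.14°.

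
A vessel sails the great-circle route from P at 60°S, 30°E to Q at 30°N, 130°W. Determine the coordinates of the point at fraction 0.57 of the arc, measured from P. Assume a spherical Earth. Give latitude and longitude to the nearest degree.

≈ 31°S, 111°W

Convert each endpoint to a unit vector on the sphere (x = cos φ cos λ, y = cos φ sin λ, z = sin φ).
The central angle between the endpoints is δ = arccos(p₁·p₂) ≈ 2.568 rad (147.1°).
Interpolate at f = 0.57 with slerp weights a = sin((1−f)δ)/sin δ ≈ 1.646, b = sin(fδ)/sin δ ≈ 1.832.
p = a·p₁ + b·p₂ ≈ (-0.307, -0.804, -0.509); φ = arcsin(p_z) ≈ -30.61°, λ = atan2(p_y, p_x) ≈ -110.92°.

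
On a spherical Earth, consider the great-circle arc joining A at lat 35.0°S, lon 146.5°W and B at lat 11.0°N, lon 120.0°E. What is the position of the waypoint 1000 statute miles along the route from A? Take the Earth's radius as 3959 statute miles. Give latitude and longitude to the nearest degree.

Convert each endpoint to a unit vector on the sphere (x = cos φ cos λ, y = cos φ sin λ, z = sin φ).
The central angle between the endpoints is δ = arccos(p₁·p₂) ≈ 1.730 rad (99.1°). The total great-circle distance is δ·R ≈ 1.730 × 3959 ≈ 6849 mi, so the target fraction is f = 1000/6849 ≈ 0.146.
Interpolate at f ≈ 0.146 with slerp weights a = sin((1−f)δ)/sin δ ≈ 1.008, b = sin(fδ)/sin δ ≈ 0.253.
p = a·p₁ + b·p₂ ≈ (-0.813, -0.241, -0.530); φ = arcsin(p_z) ≈ -32.01°, λ = atan2(p_y, p_x) ≈ -163.51°.

≈ lat 32°S, lon 164°W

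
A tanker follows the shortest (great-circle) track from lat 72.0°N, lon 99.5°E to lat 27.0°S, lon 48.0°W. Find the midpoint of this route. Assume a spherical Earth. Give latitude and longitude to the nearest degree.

The haversine formula gives a central angle δ ≈ 2.297 rad (131.6°) between the endpoints.
Interpolate at f = 1/2 with slerp weights a = sin((1−f)δ)/sin δ ≈ 1.220, b = sin(fδ)/sin δ ≈ 1.220.
p = a·p₁ + b·p₂ ≈ (0.665, -0.436, 0.606); φ = arcsin(p_z) ≈ 37.33°, λ = atan2(p_y, p_x) ≈ -33.24°.

≈ lat 37°N, lon 33°W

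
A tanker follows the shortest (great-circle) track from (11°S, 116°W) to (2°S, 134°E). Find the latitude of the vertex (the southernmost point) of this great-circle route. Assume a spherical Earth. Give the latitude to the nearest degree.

≈ 13°S

The great circle lies in the plane with unit normal n̂ = (p₁ × p₂)/|p₁ × p₂|.
Here n̂_z ≈ -0.976; the vertex latitude is φ_max = arccos|n̂_z| ≈ 12.5°.
Check via Clairaut: cos φ_max = |cos φ₁| · sin C = cos(11.0°)·sin(96.0°) ≈ 0.976, again giving ≈ 12.5°.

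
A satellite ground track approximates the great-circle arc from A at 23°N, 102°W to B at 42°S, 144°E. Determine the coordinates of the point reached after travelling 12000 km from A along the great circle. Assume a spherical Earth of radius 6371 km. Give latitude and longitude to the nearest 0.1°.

≈ 39.7°S, 163.3°E

Write both endpoints as unit vectors p₁, p₂ with components (cos φ cos λ, cos φ sin λ, sin φ).
The central angle between the endpoints is δ = arccos(p₁·p₂) ≈ 2.141 rad (122.7°). The total great-circle distance is δ·R ≈ 2.141 × 6371 ≈ 13639 km, so the target fraction is f = 12000/13639 ≈ 0.880.
Interpolate at f ≈ 0.880 with slerp weights a = sin((1−f)δ)/sin δ ≈ 0.302, b = sin(fδ)/sin δ ≈ 1.130.
p = a·p₁ + b·p₂ ≈ (-0.737, 0.222, -0.638); φ = arcsin(p_z) ≈ -39.65°, λ = atan2(p_y, p_x) ≈ 163.28°.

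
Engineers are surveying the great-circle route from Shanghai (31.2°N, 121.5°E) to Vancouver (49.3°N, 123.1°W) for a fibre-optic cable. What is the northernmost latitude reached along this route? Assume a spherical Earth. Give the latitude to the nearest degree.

≈ 59°N

The great circle lies in the plane with unit normal n̂ = (p₁ × p₂)/|p₁ × p₂|.
Here n̂_z ≈ +0.510; the vertex latitude is φ_max = arccos|n̂_z| ≈ 59.3°.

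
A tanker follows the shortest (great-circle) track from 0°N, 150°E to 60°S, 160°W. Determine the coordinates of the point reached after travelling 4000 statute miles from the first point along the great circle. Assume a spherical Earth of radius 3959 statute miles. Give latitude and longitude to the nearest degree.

≈ 51°S, 177°W

The haversine formula gives a central angle δ ≈ 1.244 rad (71.3°) between the endpoints. The total great-circle distance is δ·R ≈ 1.244 × 3959 ≈ 4923 mi, so the target fraction is f = 4000/4923 ≈ 0.812.
Interpolate at f ≈ 0.812 with slerp weights a = sin((1−f)δ)/sin δ ≈ 0.244, b = sin(fδ)/sin δ ≈ 0.894.
p = a·p₁ + b·p₂ ≈ (-0.632, -0.031, -0.775); φ = arcsin(p_z) ≈ -50.77°, λ = atan2(p_y, p_x) ≈ -177.20°.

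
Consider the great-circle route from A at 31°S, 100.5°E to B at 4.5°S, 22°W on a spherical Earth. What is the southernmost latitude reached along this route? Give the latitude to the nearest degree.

≈ 37°S

The great circle lies in the plane with unit normal n̂ = (p₁ × p₂)/|p₁ × p₂|.
Here n̂_z ≈ -0.794; the vertex latitude is φ_max = arccos|n̂_z| ≈ 37.5°.
Check via Clairaut: cos φ_max = |cos φ₁| · sin C = cos(31.0°)·sin(112.2°) ≈ 0.794, again giving ≈ 37.5°.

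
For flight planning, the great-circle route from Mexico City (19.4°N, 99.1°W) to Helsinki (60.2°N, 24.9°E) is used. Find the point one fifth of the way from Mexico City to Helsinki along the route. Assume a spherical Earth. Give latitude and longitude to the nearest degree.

Convert each endpoint to a unit vector on the sphere (x = cos φ cos λ, y = cos φ sin λ, z = sin φ).
The central angle between the endpoints is δ = arccos(p₁·p₂) ≈ 1.545 rad (88.5°).
Interpolate at f = 1/5 with slerp weights a = sin((1−f)δ)/sin δ ≈ 0.945, b = sin(fδ)/sin δ ≈ 0.304.
p = a·p₁ + b·p₂ ≈ (-0.004, -0.816, 0.578); φ = arcsin(p_z) ≈ 35.29°, λ = atan2(p_y, p_x) ≈ -90.27°.

≈ (35°N, 90°W)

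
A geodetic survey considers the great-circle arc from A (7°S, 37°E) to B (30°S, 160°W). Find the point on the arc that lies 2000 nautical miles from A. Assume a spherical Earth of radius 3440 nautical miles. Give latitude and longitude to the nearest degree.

Convert each endpoint to a unit vector on the sphere (x = cos φ cos λ, y = cos φ sin λ, z = sin φ).
The central angle between the endpoints is δ = arccos(p₁·p₂) ≈ 2.436 rad (139.6°). The total great-circle distance is δ·R ≈ 2.436 × 3440 ≈ 8379 nmi, so the target fraction is f = 2000/8379 ≈ 0.239.
Interpolate at f ≈ 0.239 with slerp weights a = sin((1−f)δ)/sin δ ≈ 1.480, b = sin(fδ)/sin δ ≈ 0.847.
p = a·p₁ + b·p₂ ≈ (0.484, 0.633, -0.604); φ = arcsin(p_z) ≈ -37.14°, λ = atan2(p_y, p_x) ≈ 52.60°.

≈ (37°S, 53°E)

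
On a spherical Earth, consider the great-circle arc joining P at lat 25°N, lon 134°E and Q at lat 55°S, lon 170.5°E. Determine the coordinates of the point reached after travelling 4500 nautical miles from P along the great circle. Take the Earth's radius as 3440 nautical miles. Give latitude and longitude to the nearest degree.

≈ lat 45°S, lon 162°E

The haversine formula gives a central angle δ ≈ 1.499 rad (85.9°) between the endpoints. The total great-circle distance is δ·R ≈ 1.499 × 3440 ≈ 5157 nmi, so the target fraction is f = 4500/5157 ≈ 0.873.
Interpolate at f ≈ 0.873 with slerp weights a = sin((1−f)δ)/sin δ ≈ 0.190, b = sin(fδ)/sin δ ≈ 0.968.
p = a·p₁ + b·p₂ ≈ (-0.667, 0.216, -0.713); φ = arcsin(p_z) ≈ -45.45°, λ = atan2(p_y, p_x) ≈ 162.09°.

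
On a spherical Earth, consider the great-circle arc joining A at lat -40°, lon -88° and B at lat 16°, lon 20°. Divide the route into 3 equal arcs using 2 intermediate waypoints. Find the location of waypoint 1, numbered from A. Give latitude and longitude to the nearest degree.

From cos δ = sin φ₁ sin φ₂ + cos φ₁ cos φ₂ cos Δλ, the central angle is δ ≈ 1.987 rad (113.9°).
Interpolate at f = 1/3 with slerp weights a = sin((1−f)δ)/sin δ ≈ 1.061, b = sin(fδ)/sin δ ≈ 0.673.
p = a·p₁ + b·p₂ ≈ (0.636, -0.591, -0.496); φ = arcsin(p_z) ≈ -29.76°, λ = atan2(p_y, p_x) ≈ -42.90°.

≈ lat -30°, lon -43°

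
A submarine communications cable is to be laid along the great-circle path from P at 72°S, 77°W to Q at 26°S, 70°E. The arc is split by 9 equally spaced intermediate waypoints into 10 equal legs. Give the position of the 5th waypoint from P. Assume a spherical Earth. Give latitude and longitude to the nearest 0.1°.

Write both endpoints as unit vectors p₁, p₂ with components (cos φ cos λ, cos φ sin λ, sin φ).
The central angle between the endpoints is δ = arccos(p₁·p₂) ≈ 1.386 rad (79.4°).
Interpolate at f = 5/10 with slerp weights a = sin((1−f)δ)/sin δ ≈ 0.650, b = sin(fδ)/sin δ ≈ 0.650.
p = a·p₁ + b·p₂ ≈ (0.245, 0.353, -0.903); φ = arcsin(p_z) ≈ -64.54°, λ = atan2(p_y, p_x) ≈ 55.26°.

≈ 64.5°S, 55.3°E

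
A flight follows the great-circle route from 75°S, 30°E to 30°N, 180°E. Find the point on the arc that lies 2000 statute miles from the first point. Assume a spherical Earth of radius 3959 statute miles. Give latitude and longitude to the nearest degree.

Convert each endpoint to a unit vector on the sphere (x = cos φ cos λ, y = cos φ sin λ, z = sin φ).
The central angle between the endpoints is δ = arccos(p₁·p₂) ≈ 2.315 rad (132.6°). The total great-circle distance is δ·R ≈ 2.315 × 3959 ≈ 9163 mi, so the target fraction is f = 2000/9163 ≈ 0.218.
Interpolate at f ≈ 0.218 with slerp weights a = sin((1−f)δ)/sin δ ≈ 1.320, b = sin(fδ)/sin δ ≈ 0.658.
p = a·p₁ + b·p₂ ≈ (-0.274, 0.171, -0.947); φ = arcsin(p_z) ≈ -71.18°, λ = atan2(p_y, p_x) ≈ 148.01°.

≈ 71°S, 148°E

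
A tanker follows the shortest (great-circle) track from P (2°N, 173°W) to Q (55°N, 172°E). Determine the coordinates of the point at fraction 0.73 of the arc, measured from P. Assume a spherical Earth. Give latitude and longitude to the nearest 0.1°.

Write both endpoints as unit vectors p₁, p₂ with components (cos φ cos λ, cos φ sin λ, sin φ).
The central angle between the endpoints is δ = arccos(p₁·p₂) ≈ 0.949 rad (54.4°).
Interpolate at f = 0.73 with slerp weights a = sin((1−f)δ)/sin δ ≈ 0.312, b = sin(fδ)/sin δ ≈ 0.786.
p = a·p₁ + b·p₂ ≈ (-0.756, 0.025, 0.655); φ = arcsin(p_z) ≈ 40.89°, λ = atan2(p_y, p_x) ≈ 178.12°.

≈ (40.9°N, 178.1°E)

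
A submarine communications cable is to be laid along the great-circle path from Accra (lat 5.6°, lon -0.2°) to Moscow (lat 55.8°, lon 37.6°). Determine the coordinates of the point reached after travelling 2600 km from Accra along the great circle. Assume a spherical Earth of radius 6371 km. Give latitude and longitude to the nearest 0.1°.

≈ lat 26.8°, lon 10.2°

Convert each endpoint to a unit vector on the sphere (x = cos φ cos λ, y = cos φ sin λ, z = sin φ).
The central angle between the endpoints is δ = arccos(p₁·p₂) ≈ 1.021 rad (58.5°). The total great-circle distance is δ·R ≈ 1.021 × 6371 ≈ 6503 km, so the target fraction is f = 2600/6503 ≈ 0.400.
Interpolate at f ≈ 0.400 with slerp weights a = sin((1−f)δ)/sin δ ≈ 0.675, b = sin(fδ)/sin δ ≈ 0.466.
p = a·p₁ + b·p₂ ≈ (0.879, 0.157, 0.451); φ = arcsin(p_z) ≈ 26.80°, λ = atan2(p_y, p_x) ≈ 10.15°.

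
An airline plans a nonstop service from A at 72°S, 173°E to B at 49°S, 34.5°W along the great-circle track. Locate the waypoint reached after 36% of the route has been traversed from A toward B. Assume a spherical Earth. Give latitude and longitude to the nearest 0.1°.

≈ 82.6°S, 86.1°W

The haversine formula gives a central angle δ ≈ 1.003 rad (57.5°) between the endpoints.
Interpolate at f = 0.36 with slerp weights a = sin((1−f)δ)/sin δ ≈ 0.710, b = sin(fδ)/sin δ ≈ 0.419.
p = a·p₁ + b·p₂ ≈ (0.009, -0.129, -0.992); φ = arcsin(p_z) ≈ -82.57°, λ = atan2(p_y, p_x) ≈ -86.12°.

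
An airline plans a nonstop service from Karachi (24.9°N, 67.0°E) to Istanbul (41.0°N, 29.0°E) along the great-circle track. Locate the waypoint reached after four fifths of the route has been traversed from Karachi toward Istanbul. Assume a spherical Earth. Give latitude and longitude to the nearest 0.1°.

Convert each endpoint to a unit vector on the sphere (x = cos φ cos λ, y = cos φ sin λ, z = sin φ).
The central angle between the endpoints is δ = arccos(p₁·p₂) ≈ 0.617 rad (35.3°).
Interpolate at f = 4/5 with slerp weights a = sin((1−f)δ)/sin δ ≈ 0.213, b = sin(fδ)/sin δ ≈ 0.819.
p = a·p₁ + b·p₂ ≈ (0.616, 0.477, 0.627); φ = arcsin(p_z) ≈ 38.81°, λ = atan2(p_y, p_x) ≈ 37.77°.

≈ 38.8°N, 37.8°E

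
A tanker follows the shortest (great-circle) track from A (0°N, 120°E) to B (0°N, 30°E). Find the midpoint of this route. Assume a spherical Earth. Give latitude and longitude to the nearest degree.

≈ (0°N, 75°E)

Write both endpoints as unit vectors p₁, p₂ with components (cos φ cos λ, cos φ sin λ, sin φ).
The central angle between the endpoints is δ = arccos(p₁·p₂) ≈ 1.571 rad (90.0°).
Interpolate at f = 1/2 with slerp weights a = sin((1−f)δ)/sin δ ≈ 0.707, b = sin(fδ)/sin δ ≈ 0.707.
p = a·p₁ + b·p₂ ≈ (0.259, 0.966, 0.000); φ = arcsin(p_z) ≈ 0.00°, λ = atan2(p_y, p_x) ≈ 75.00°.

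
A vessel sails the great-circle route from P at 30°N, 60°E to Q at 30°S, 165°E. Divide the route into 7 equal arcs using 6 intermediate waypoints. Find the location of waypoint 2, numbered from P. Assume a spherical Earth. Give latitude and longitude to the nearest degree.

Write both endpoints as unit vectors p₁, p₂ with components (cos φ cos λ, cos φ sin λ, sin φ).
The central angle between the endpoints is δ = arccos(p₁·p₂) ≈ 2.031 rad (116.4°).
Interpolate at f = 2/7 with slerp weights a = sin((1−f)δ)/sin δ ≈ 1.108, b = sin(fδ)/sin δ ≈ 0.612.
p = a·p₁ + b·p₂ ≈ (-0.032, 0.968, 0.248); φ = arcsin(p_z) ≈ 14.36°, λ = atan2(p_y, p_x) ≈ 91.90°.

≈ 14°N, 92°E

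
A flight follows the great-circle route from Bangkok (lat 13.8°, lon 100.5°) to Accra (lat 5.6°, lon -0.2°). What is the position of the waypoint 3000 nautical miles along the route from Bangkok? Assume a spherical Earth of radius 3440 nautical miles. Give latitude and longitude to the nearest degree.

Convert each endpoint to a unit vector on the sphere (x = cos φ cos λ, y = cos φ sin λ, z = sin φ).
The central angle between the endpoints is δ = arccos(p₁·p₂) ≈ 1.728 rad (99.0°). The total great-circle distance is δ·R ≈ 1.728 × 3440 ≈ 5943 nmi, so the target fraction is f = 3000/5943 ≈ 0.505.
Interpolate at f ≈ 0.505 with slerp weights a = sin((1−f)δ)/sin δ ≈ 0.764, b = sin(fδ)/sin δ ≈ 0.775.
p = a·p₁ + b·p₂ ≈ (0.636, 0.727, 0.258); φ = arcsin(p_z) ≈ 14.95°, λ = atan2(p_y, p_x) ≈ 48.81°.

≈ lat 15°, lon 49°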